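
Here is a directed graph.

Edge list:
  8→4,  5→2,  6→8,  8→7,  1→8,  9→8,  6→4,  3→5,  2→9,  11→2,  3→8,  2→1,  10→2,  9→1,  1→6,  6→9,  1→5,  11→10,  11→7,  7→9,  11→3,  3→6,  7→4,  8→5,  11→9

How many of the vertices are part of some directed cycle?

7

A vertex is on a directed cycle iff it belongs to a strongly connected component of size ≥ 2 (or has a self-loop).
The vertices on cycles are {1, 2, 5, 6, 7, 8, 9} — 7 in total.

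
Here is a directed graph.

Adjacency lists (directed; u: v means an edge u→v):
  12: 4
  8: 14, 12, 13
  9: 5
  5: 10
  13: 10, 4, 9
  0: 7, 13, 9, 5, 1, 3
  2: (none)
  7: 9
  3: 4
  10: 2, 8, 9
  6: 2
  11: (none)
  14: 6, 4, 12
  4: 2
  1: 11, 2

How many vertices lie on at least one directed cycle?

5

A vertex is on a directed cycle iff it belongs to a strongly connected component of size ≥ 2 (or has a self-loop).
The vertices on cycles are {5, 8, 9, 10, 13} — 5 in total.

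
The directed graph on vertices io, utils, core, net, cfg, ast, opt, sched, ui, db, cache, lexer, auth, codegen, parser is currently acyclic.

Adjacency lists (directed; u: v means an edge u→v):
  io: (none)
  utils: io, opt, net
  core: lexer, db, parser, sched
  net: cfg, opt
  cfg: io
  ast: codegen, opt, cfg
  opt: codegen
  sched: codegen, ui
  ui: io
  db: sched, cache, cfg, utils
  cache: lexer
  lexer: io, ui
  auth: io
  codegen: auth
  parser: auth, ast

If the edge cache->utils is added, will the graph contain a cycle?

No

Adding cache→utils creates a cycle iff utils can already reach cache.
Explore from utils: no path reaches cache. The graph stays acyclic.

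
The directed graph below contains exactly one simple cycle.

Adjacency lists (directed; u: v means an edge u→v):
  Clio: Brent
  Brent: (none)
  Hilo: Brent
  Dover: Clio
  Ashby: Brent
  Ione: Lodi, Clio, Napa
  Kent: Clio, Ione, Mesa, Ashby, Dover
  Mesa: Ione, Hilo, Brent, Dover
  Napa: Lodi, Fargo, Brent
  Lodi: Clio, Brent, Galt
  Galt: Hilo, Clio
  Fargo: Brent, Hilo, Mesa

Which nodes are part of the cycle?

DFS with gray/black marking from Mesa:
Mesa gray
  Ione gray
    Lodi gray
      Clio gray
        Brent gray
        Brent black
      Clio black
      Lodi→Brent: Brent black — skip
      Galt gray
        Hilo gray
          Hilo→Brent: Brent black — skip
        Hilo black
        Galt→Clio: Clio black — skip
      Galt black
    Lodi black
    Ione→Clio: Clio black — skip
    Napa gray
      Napa→Lodi: Lodi black — skip
      Fargo gray
        Fargo→Brent: Brent black — skip
        Fargo→Hilo: Hilo black — skip
        Fargo→Mesa: Mesa is gray → back edge
Back edge closes the cycle Mesa → Ione → Napa → Fargo → Mesa; its vertices are {Ione, Mesa, Napa, Fargo}.

Ione, Mesa, Napa, Fargo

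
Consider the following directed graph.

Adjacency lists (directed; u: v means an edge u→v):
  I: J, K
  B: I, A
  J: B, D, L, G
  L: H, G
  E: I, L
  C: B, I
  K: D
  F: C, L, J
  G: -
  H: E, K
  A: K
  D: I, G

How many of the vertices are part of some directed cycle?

9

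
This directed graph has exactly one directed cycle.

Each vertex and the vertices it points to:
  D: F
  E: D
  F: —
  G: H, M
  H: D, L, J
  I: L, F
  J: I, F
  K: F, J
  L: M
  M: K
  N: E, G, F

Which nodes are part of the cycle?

I, J, K, L, M

DFS with gray/black marking from M:
M gray
  K gray
    F gray
    F black
    J gray
      I gray
        L gray
          L→M: M is gray → back edge
Back edge closes the cycle M → K → J → I → L → M; its vertices are {I, J, K, L, M}.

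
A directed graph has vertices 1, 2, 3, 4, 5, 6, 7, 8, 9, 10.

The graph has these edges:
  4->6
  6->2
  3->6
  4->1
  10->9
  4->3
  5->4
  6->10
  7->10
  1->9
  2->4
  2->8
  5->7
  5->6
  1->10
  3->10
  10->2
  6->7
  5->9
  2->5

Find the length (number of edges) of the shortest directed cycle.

For each vertex v, BFS finds the shortest path from v back to v.
The shortest such closed walk is 2 → 4 → 6 → 2, length 3.

3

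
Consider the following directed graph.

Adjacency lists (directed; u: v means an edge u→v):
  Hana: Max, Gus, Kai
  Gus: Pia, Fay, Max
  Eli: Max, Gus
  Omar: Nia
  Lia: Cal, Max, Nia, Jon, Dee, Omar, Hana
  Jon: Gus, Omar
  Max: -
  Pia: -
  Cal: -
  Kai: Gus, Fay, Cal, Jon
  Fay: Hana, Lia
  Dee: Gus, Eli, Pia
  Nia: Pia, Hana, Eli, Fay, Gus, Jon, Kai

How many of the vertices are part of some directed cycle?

10

A vertex is on a directed cycle iff it belongs to a strongly connected component of size ≥ 2 (or has a self-loop).
The vertices on cycles are {Dee, Eli, Fay, Gus, Jon, Kai, Lia, Nia, Hana, Omar} — 10 in total.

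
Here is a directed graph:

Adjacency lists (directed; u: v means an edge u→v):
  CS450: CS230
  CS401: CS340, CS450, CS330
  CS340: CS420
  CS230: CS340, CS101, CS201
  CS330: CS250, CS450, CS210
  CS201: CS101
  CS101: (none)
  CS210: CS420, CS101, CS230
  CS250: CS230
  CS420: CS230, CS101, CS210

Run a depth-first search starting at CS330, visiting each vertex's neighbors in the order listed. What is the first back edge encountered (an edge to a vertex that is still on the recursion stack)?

CS420->CS230

DFS from CS330 (visiting each vertex's neighbors in the order listed); mark gray on enter, black on exit:
CS330 gray
  CS250 gray
    CS230 gray
      CS340 gray
        CS420 gray
          CS420→CS230: CS230 is gray → back edge
First back edge: CS420 → CS230.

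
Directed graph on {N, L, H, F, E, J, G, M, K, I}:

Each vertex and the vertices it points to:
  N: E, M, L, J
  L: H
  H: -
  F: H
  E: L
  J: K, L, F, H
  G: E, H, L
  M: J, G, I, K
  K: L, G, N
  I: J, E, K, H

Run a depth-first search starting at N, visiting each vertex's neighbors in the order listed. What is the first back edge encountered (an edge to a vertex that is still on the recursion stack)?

K->N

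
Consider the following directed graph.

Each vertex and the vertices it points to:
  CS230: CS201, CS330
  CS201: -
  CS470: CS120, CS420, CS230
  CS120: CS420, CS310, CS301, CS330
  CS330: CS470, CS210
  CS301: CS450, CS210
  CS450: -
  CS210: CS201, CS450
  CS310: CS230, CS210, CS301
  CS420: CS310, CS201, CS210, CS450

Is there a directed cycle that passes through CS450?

No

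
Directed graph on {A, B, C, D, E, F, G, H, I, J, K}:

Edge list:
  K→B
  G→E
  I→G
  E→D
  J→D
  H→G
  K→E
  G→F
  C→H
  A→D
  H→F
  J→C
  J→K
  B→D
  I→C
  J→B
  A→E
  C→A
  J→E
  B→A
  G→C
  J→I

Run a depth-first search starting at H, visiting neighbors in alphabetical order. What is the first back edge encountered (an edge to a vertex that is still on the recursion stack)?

DFS from H (visiting neighbors in alphabetical order); mark gray on enter, black on exit:
H gray
  F gray
  F black
  G gray
    C gray
      A gray
        D gray
        D black
        E gray
          E→D: D black — skip
        E black
      A black
      C→H: H is gray → back edge
First back edge: C → H.

C→H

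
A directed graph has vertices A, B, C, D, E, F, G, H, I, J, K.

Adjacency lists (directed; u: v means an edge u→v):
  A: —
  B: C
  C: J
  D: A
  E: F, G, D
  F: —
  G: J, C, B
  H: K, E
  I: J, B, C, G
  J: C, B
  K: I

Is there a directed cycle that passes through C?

Yes

C is on a cycle iff C can reach itself via ≥1 edge.
C → J → C — yes.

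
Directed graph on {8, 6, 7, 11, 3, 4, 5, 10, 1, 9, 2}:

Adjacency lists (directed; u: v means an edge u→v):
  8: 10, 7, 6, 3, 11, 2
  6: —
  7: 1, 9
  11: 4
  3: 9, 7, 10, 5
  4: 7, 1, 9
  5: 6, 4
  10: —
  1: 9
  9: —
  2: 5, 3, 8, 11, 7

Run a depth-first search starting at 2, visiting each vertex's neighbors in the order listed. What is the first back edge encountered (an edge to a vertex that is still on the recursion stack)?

DFS from 2 (visiting each vertex's neighbors in the order listed); mark gray on enter, black on exit:
2 gray
  5 gray
    6 gray
    6 black
    4 gray
      7 gray
        1 gray
          9 gray
          9 black
        1 black
        7→9: 9 black — skip
      7 black
      4→1: 1 black — skip
      4→9: 9 black — skip
    4 black
  5 black
  3 gray
    3→9: 9 black — skip
    3→7: 7 black — skip
    10 gray
    10 black
    3→5: 5 black — skip
  3 black
  8 gray
    8→10: 10 black — skip
    8→7: 7 black — skip
    8→6: 6 black — skip
    8→3: 3 black — skip
    11 gray
      11→4: 4 black — skip
    11 black
    8→2: 2 is gray → back edge
First back edge: 8 → 2.

8->2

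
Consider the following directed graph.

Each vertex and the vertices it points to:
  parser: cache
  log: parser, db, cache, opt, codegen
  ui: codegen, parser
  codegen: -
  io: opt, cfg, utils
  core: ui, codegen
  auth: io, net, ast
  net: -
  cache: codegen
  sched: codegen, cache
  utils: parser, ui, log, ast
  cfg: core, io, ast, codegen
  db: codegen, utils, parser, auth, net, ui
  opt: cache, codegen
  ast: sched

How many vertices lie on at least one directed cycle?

A vertex is on a directed cycle iff it belongs to a strongly connected component of size ≥ 2 (or has a self-loop).
The vertices on cycles are {db, io, cfg, log, auth, utils} — 6 in total.

6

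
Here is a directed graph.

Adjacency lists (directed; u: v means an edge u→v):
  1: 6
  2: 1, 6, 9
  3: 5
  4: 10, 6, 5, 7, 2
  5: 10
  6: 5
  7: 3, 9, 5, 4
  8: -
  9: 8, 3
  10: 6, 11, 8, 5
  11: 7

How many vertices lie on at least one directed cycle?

A vertex is on a directed cycle iff it belongs to a strongly connected component of size ≥ 2 (or has a self-loop).
The vertices on cycles are {1, 2, 3, 4, 5, 6, 7, 9, 10, 11} — 10 in total.

10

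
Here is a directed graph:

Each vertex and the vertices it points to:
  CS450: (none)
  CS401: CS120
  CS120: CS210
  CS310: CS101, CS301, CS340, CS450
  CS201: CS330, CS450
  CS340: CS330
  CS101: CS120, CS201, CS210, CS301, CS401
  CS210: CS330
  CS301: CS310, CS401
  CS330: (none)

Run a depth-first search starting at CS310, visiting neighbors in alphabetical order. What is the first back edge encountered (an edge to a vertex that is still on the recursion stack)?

CS301→CS310

DFS from CS310 (visiting neighbors in alphabetical order); mark gray on enter, black on exit:
CS310 gray
  CS101 gray
    CS120 gray
      CS210 gray
        CS330 gray
        CS330 black
      CS210 black
    CS120 black
    CS201 gray
      CS201→CS330: CS330 black — skip
      CS450 gray
      CS450 black
    CS201 black
    CS101→CS210: CS210 black — skip
    CS301 gray
      CS301→CS310: CS310 is gray → back edge
First back edge: CS301 → CS310.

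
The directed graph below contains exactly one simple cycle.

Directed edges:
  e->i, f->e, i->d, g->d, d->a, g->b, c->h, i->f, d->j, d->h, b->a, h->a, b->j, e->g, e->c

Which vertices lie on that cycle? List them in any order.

e, f, i

DFS with gray/black marking from e:
e gray
  c gray
    h gray
      a gray
      a black
    h black
  c black
  g gray
    d gray
      d→a: a black — skip
      d→h: h black — skip
      j gray
      j black
    d black
    b gray
      b→j: j black — skip
      b→a: a black — skip
    b black
  g black
  i gray
    f gray
      f→e: e is gray → back edge
Back edge closes the cycle e → i → f → e; its vertices are {e, f, i}.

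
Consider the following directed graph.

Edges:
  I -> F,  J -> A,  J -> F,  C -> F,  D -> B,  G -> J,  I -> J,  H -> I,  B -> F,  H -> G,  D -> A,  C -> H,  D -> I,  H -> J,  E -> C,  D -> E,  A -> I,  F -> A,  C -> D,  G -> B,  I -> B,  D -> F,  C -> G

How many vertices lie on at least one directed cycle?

A vertex is on a directed cycle iff it belongs to a strongly connected component of size ≥ 2 (or has a self-loop).
The vertices on cycles are {A, B, C, D, E, F, I, J} — 8 in total.

8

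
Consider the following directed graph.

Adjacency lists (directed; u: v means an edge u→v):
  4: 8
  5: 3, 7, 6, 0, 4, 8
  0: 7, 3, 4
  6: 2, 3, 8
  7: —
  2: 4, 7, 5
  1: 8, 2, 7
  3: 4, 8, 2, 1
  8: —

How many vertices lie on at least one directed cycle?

6

A vertex is on a directed cycle iff it belongs to a strongly connected component of size ≥ 2 (or has a self-loop).
The vertices on cycles are {0, 1, 2, 3, 5, 6} — 6 in total.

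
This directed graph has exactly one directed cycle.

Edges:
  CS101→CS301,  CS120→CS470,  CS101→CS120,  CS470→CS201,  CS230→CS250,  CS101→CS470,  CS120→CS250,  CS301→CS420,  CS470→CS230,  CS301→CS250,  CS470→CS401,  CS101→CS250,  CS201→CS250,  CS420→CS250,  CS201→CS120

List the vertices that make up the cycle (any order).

DFS with gray/black marking from CS470:
CS470 gray
  CS201 gray
    CS120 gray
      CS120→CS470: CS470 is gray → back edge
Back edge closes the cycle CS470 → CS201 → CS120 → CS470; its vertices are {CS120, CS201, CS470}.

CS120, CS201, CS470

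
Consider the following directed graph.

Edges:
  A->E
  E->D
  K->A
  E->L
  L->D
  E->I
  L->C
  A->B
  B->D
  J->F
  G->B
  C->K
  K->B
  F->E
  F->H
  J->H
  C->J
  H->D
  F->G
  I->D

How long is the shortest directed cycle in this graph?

For each vertex v, BFS finds the shortest path from v back to v.
The shortest such closed walk is C → K → A → E → L → C, length 5.

5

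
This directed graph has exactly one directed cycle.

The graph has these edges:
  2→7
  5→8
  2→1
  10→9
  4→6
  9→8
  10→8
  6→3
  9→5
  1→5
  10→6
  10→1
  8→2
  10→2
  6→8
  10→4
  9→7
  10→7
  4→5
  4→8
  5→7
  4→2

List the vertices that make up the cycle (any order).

1, 2, 5, 8

DFS with gray/black marking from 2:
2 gray
  1 gray
    5 gray
      8 gray
        8→2: 2 is gray → back edge
Back edge closes the cycle 2 → 1 → 5 → 8 → 2; its vertices are {1, 2, 5, 8}.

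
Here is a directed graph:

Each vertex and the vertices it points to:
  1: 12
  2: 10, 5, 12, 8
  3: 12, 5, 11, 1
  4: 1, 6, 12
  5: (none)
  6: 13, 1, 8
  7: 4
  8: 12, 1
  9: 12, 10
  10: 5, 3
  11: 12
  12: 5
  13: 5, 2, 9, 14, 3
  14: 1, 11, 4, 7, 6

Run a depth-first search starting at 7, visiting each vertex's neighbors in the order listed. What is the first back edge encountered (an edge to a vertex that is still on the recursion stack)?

DFS from 7 (visiting each vertex's neighbors in the order listed); mark gray on enter, black on exit:
7 gray
  4 gray
    1 gray
      12 gray
        5 gray
        5 black
      12 black
    1 black
    6 gray
      13 gray
        13→5: 5 black — skip
        2 gray
          10 gray
            10→5: 5 black — skip
            3 gray
              3→12: 12 black — skip
              3→5: 5 black — skip
              11 gray
                11→12: 12 black — skip
              11 black
              3→1: 1 black — skip
            3 black
          10 black
          2→5: 5 black — skip
          2→12: 12 black — skip
          8 gray
            8→12: 12 black — skip
            8→1: 1 black — skip
          8 black
        2 black
        9 gray
          9→12: 12 black — skip
          9→10: 10 black — skip
        9 black
        14 gray
          14→1: 1 black — skip
          14→11: 11 black — skip
          14→4: 4 is gray → back edge
First back edge: 14 → 4.

14→4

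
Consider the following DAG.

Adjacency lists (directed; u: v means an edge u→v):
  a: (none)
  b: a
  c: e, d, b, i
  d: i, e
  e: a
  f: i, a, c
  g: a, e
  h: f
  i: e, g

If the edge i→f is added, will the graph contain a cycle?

Adding i→f creates a cycle iff f can already reach i.
Path from f: f → i.
So f → … → i → f is a cycle.

Yes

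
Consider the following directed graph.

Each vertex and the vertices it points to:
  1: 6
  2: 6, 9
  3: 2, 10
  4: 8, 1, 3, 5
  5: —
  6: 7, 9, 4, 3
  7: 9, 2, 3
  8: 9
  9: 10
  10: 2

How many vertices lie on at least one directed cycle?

9

A vertex is on a directed cycle iff it belongs to a strongly connected component of size ≥ 2 (or has a self-loop).
The vertices on cycles are {1, 2, 3, 4, 6, 7, 8, 9, 10} — 9 in total.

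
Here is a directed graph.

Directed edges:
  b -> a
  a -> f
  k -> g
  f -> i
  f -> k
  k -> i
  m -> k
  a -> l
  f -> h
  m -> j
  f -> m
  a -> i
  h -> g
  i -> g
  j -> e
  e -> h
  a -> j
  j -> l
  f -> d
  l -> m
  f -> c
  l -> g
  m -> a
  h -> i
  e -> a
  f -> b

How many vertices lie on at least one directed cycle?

A vertex is on a directed cycle iff it belongs to a strongly connected component of size ≥ 2 (or has a self-loop).
The vertices on cycles are {a, b, e, f, j, l, m} — 7 in total.

7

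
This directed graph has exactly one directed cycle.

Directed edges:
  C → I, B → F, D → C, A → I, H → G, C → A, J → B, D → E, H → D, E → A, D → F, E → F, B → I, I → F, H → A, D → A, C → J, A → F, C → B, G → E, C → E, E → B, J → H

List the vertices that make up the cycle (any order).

C, D, H, J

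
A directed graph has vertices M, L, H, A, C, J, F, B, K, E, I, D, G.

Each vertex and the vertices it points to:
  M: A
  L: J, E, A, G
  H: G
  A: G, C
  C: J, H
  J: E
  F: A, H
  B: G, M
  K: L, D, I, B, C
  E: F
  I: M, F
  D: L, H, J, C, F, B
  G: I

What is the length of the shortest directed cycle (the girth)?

4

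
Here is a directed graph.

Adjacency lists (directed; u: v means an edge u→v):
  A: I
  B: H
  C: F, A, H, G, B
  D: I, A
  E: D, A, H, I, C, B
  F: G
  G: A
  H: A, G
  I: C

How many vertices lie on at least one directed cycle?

A vertex is on a directed cycle iff it belongs to a strongly connected component of size ≥ 2 (or has a self-loop).
The vertices on cycles are {A, B, C, F, G, H, I} — 7 in total.

7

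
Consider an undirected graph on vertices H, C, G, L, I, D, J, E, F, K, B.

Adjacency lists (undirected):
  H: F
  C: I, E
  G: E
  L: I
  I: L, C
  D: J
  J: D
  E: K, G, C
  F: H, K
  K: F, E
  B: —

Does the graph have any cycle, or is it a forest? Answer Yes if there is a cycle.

No

DFS, tracking each vertex's parent; an edge to a visited non-parent vertex closes a cycle.
Start from B:
visit B (parent –)
visit H (parent –)
  visit F (parent H)
    F–H: parent, skip
    visit K (parent F)
      K–F: parent, skip
      visit E (parent K)
        E–K: parent, skip
        visit G (parent E)
          G–E: parent, skip
        visit C (parent E)
          visit I (parent C)
            visit L (parent I)
              L–I: parent, skip
            I–C: parent, skip
          C–E: parent, skip
visit D (parent –)
  visit J (parent D)
    J–D: parent, skip
No non-parent visited neighbor found — the graph is a forest.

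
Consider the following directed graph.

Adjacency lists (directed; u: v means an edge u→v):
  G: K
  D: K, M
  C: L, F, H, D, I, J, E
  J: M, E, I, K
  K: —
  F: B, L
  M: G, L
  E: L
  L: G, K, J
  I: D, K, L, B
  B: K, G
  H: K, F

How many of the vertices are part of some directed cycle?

6

A vertex is on a directed cycle iff it belongs to a strongly connected component of size ≥ 2 (or has a self-loop).
The vertices on cycles are {D, E, I, J, L, M} — 6 in total.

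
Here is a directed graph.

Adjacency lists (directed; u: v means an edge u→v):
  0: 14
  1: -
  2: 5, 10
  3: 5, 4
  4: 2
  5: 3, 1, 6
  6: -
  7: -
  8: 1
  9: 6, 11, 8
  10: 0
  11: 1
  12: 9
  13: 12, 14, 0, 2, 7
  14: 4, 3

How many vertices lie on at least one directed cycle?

A vertex is on a directed cycle iff it belongs to a strongly connected component of size ≥ 2 (or has a self-loop).
The vertices on cycles are {0, 2, 3, 4, 5, 10, 14} — 7 in total.

7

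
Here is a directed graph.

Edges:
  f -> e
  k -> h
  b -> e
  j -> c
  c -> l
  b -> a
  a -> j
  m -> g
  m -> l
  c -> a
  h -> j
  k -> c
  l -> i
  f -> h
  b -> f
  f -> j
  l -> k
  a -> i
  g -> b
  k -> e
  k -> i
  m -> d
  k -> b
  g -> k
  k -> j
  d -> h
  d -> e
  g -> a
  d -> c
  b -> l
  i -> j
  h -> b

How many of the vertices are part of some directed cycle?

A vertex is on a directed cycle iff it belongs to a strongly connected component of size ≥ 2 (or has a self-loop).
The vertices on cycles are {a, b, c, f, h, i, j, k, l} — 9 in total.

9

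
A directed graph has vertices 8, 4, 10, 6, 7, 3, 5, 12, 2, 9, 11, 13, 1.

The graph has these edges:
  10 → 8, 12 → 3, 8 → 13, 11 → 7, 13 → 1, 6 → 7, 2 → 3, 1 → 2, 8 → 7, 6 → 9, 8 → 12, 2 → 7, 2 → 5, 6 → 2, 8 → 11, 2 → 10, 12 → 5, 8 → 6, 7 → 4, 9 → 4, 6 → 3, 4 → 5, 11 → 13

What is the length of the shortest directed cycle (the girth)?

4

For each vertex v, BFS finds the shortest path from v back to v.
The shortest such closed walk is 8 → 6 → 2 → 10 → 8, length 4.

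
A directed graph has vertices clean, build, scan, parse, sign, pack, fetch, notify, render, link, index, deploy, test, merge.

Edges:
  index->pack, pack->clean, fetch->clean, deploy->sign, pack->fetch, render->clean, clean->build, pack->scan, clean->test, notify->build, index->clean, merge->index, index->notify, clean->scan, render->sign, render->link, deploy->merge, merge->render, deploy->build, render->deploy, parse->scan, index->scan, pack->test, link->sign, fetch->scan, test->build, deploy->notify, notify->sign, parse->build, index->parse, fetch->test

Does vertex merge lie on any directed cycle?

Yes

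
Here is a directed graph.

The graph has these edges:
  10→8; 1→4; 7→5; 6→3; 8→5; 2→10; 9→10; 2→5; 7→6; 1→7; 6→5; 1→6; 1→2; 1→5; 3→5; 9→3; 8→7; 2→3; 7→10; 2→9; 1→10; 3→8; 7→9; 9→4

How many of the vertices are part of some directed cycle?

6

A vertex is on a directed cycle iff it belongs to a strongly connected component of size ≥ 2 (or has a self-loop).
The vertices on cycles are {3, 6, 7, 8, 9, 10} — 6 in total.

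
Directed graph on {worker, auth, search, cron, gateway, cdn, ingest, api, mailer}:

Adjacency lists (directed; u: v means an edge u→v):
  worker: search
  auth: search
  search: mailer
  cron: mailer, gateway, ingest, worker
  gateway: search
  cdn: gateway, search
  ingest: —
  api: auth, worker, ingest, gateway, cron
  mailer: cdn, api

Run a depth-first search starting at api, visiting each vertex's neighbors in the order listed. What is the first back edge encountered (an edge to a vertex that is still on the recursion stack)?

DFS from api (visiting each vertex's neighbors in the order listed); mark gray on enter, black on exit:
api gray
  auth gray
    search gray
      mailer gray
        cdn gray
          gateway gray
            gateway→search: search is gray → back edge
First back edge: gateway → search.

gateway→search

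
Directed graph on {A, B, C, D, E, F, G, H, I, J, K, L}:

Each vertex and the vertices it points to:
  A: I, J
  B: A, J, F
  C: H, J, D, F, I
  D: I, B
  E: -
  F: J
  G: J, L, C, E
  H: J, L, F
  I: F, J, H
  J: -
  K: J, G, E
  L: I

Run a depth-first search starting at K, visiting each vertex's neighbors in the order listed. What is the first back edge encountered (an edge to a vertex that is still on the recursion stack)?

DFS from K (visiting each vertex's neighbors in the order listed); mark gray on enter, black on exit:
K gray
  J gray
  J black
  G gray
    G→J: J black — skip
    L gray
      I gray
        F gray
          F→J: J black — skip
        F black
        I→J: J black — skip
        H gray
          H→J: J black — skip
          H→L: L is gray → back edge
First back edge: H → L.

H→L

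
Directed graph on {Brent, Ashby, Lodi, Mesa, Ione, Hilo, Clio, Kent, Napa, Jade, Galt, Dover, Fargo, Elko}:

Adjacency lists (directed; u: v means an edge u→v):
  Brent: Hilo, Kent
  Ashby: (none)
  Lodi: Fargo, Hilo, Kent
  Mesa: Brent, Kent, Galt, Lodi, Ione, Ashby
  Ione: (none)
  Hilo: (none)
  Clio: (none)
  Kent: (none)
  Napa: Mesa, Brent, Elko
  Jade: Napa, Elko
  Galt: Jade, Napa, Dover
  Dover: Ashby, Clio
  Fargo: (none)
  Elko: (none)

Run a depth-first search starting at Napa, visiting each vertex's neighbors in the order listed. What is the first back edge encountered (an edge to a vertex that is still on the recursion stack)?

Jade->Napa

DFS from Napa (visiting each vertex's neighbors in the order listed); mark gray on enter, black on exit:
Napa gray
  Mesa gray
    Brent gray
      Hilo gray
      Hilo black
      Kent gray
      Kent black
    Brent black
    Mesa→Kent: Kent black — skip
    Galt gray
      Jade gray
        Jade→Napa: Napa is gray → back edge
First back edge: Jade → Napa.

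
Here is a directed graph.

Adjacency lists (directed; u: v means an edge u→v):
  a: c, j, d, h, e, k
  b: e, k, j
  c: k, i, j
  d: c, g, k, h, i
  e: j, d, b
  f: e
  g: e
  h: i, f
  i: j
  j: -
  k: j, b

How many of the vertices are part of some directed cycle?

A vertex is on a directed cycle iff it belongs to a strongly connected component of size ≥ 2 (or has a self-loop).
The vertices on cycles are {b, c, d, e, f, g, h, k} — 8 in total.

8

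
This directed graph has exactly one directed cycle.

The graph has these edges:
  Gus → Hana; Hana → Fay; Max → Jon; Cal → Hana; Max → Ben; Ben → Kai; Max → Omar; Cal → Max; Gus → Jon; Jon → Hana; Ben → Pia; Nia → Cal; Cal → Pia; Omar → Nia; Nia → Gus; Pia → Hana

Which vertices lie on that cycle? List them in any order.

DFS with gray/black marking from Cal:
Cal gray
  Hana gray
    Fay gray
    Fay black
  Hana black
  Max gray
    Omar gray
      Nia gray
        Nia→Cal: Cal is gray → back edge
Back edge closes the cycle Cal → Max → Omar → Nia → Cal; its vertices are {Cal, Max, Nia, Omar}.

Cal, Max, Nia, Omar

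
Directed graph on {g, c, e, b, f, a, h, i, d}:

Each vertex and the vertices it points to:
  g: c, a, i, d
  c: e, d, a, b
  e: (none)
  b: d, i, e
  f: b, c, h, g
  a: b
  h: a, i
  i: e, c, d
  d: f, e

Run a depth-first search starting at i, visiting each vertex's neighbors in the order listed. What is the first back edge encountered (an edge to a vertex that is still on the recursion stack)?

b->d

DFS from i (visiting each vertex's neighbors in the order listed); mark gray on enter, black on exit:
i gray
  e gray
  e black
  c gray
    c→e: e black — skip
    d gray
      f gray
        b gray
          b→d: d is gray → back edge
First back edge: b → d.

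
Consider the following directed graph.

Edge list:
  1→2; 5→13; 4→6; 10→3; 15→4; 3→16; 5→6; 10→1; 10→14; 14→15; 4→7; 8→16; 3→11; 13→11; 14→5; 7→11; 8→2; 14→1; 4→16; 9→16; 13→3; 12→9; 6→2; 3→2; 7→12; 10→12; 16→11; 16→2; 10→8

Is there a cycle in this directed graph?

DFS with white/gray/black marking, starting from 8:
8 gray
  16 gray
    2 gray
    2 black
    11 gray
    11 black
  16 black
  8→2: 2 black — skip
8 black
13 gray
  13→11: 11 black — skip
  3 gray
    3→2: 2 black — skip
    3→16: 16 black — skip
    3→11: 11 black — skip
  3 black
13 black
15 gray
  4 gray
    4→16: 16 black — skip
    6 gray
      6→2: 2 black — skip
    6 black
    7 gray
      12 gray
        9 gray
          9→16: 16 black — skip
        9 black
      12 black
      7→11: 11 black — skip
    7 black
  4 black
15 black
1 gray
  1→2: 2 black — skip
1 black
5 gray
  5→6: 6 black — skip
  5→13: 13 black — skip
5 black
14 gray
  14→15: 15 black — skip
  14→1: 1 black — skip
  14→5: 5 black — skip
14 black
10 gray
  10→14: 14 black — skip
  10→3: 3 black — skip
  10→8: 8 black — skip
  10→12: 12 black — skip
  10→1: 1 black — skip
10 black
Every edge goes to a white or black vertex — no back edge, so the graph is acyclic.

No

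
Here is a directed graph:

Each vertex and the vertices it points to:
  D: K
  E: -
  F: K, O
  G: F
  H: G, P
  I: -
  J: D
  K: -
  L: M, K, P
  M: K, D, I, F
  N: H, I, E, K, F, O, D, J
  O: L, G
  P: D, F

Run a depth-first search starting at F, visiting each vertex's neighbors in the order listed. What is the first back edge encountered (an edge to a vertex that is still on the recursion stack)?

DFS from F (visiting each vertex's neighbors in the order listed); mark gray on enter, black on exit:
F gray
  K gray
  K black
  O gray
    L gray
      M gray
        M→K: K black — skip
        D gray
          D→K: K black — skip
        D black
        I gray
        I black
        M→F: F is gray → back edge
First back edge: M → F.

M->F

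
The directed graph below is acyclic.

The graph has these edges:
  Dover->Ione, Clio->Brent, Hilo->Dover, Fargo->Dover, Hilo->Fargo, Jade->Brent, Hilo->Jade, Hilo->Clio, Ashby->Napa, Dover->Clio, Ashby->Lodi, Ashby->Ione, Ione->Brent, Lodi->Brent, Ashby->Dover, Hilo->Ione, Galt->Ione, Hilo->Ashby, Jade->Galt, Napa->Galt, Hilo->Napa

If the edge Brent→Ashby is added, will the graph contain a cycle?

Yes

Adding Brent→Ashby creates a cycle iff Ashby can already reach Brent.
Path from Ashby: Ashby → Lodi → Brent.
So Ashby → … → Brent → Ashby is a cycle.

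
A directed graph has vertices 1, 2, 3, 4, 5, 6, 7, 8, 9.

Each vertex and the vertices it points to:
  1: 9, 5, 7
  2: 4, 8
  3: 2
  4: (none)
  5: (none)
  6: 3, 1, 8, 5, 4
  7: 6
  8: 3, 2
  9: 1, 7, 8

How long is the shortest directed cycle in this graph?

For each vertex v, BFS finds the shortest path from v back to v.
The shortest such closed walk is 9 → 1 → 9, length 2.

2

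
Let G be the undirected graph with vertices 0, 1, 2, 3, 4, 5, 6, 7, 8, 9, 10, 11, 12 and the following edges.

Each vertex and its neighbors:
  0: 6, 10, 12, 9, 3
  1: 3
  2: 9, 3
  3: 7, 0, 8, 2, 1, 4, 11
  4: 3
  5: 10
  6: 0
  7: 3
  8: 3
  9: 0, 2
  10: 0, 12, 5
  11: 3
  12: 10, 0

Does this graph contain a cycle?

DFS, tracking each vertex's parent; an edge to a visited non-parent vertex closes a cycle.
Start from 10:
visit 10 (parent –)
  visit 0 (parent 10)
    visit 6 (parent 0)
      6–0: parent, skip
    0–10: parent, skip
    visit 12 (parent 0)
      12–10: 10 visited and ≠ parent → cycle
Cycle: 10 – 0 – 12 – 10.

Yes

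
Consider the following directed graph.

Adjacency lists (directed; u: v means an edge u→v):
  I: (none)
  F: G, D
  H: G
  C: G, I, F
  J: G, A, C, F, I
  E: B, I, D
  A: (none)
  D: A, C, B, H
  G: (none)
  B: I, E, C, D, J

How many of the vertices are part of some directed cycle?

6

A vertex is on a directed cycle iff it belongs to a strongly connected component of size ≥ 2 (or has a self-loop).
The vertices on cycles are {B, C, D, E, F, J} — 6 in total.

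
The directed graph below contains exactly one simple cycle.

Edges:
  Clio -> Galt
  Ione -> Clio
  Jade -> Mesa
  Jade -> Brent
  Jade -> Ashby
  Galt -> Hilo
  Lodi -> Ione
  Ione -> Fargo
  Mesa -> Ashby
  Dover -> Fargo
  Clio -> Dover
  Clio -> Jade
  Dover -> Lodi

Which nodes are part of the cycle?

DFS with gray/black marking from Clio:
Clio gray
  Galt gray
    Hilo gray
    Hilo black
  Galt black
  Dover gray
    Lodi gray
      Ione gray
        Fargo gray
        Fargo black
        Ione→Clio: Clio is gray → back edge
Back edge closes the cycle Clio → Dover → Lodi → Ione → Clio; its vertices are {Clio, Ione, Lodi, Dover}.

Clio, Ione, Lodi, Dover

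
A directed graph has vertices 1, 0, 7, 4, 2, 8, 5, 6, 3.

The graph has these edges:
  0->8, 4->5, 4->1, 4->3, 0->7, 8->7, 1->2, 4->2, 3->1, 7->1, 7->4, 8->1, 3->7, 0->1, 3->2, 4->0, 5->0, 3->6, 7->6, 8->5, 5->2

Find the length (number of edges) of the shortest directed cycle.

3

For each vertex v, BFS finds the shortest path from v back to v.
The shortest such closed walk is 7 → 4 → 3 → 7, length 3.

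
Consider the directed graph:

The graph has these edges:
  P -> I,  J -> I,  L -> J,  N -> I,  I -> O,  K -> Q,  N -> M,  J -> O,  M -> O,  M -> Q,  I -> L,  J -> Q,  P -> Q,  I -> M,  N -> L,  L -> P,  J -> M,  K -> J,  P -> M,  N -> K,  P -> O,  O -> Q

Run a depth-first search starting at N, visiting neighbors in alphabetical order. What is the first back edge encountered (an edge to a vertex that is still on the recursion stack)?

J→I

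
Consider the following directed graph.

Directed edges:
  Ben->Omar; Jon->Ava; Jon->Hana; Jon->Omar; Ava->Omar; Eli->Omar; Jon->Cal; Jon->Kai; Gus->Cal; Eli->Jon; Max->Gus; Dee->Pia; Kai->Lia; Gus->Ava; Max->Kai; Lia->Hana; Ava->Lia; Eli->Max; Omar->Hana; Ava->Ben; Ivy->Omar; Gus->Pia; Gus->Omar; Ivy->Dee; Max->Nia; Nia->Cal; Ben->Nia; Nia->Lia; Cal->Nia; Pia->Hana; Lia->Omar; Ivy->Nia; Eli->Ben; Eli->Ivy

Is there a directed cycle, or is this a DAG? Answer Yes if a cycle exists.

DFS with white/gray/black marking, starting from Dee:
Dee gray
  Pia gray
    Hana gray
    Hana black
  Pia black
Dee black
Lia gray
  Lia→Hana: Hana black — skip
  Omar gray
    Omar→Hana: Hana black — skip
  Omar black
Lia black
Cal gray
  Nia gray
    Nia→Lia: Lia black — skip
    Nia→Cal: Cal is gray → back edge
Back edge found, so a cycle exists: Cal → Nia → Cal.

Yes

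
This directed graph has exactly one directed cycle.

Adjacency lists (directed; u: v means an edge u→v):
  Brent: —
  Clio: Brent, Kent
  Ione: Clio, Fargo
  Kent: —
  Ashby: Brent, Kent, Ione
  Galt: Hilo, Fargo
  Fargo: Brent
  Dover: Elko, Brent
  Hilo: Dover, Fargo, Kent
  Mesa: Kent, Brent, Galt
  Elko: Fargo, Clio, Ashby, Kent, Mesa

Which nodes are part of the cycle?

DFS with gray/black marking from Elko:
Elko gray
  Fargo gray
    Brent gray
    Brent black
  Fargo black
  Clio gray
    Clio→Brent: Brent black — skip
    Kent gray
    Kent black
  Clio black
  Ashby gray
    Ashby→Brent: Brent black — skip
    Ashby→Kent: Kent black — skip
    Ione gray
      Ione→Clio: Clio black — skip
      Ione→Fargo: Fargo black — skip
    Ione black
  Ashby black
  Elko→Kent: Kent black — skip
  Mesa gray
    Mesa→Kent: Kent black — skip
    Mesa→Brent: Brent black — skip
    Galt gray
      Hilo gray
        Dover gray
          Dover→Elko: Elko is gray → back edge
Back edge closes the cycle Elko → Mesa → Galt → Hilo → Dover → Elko; its vertices are {Elko, Galt, Hilo, Mesa, Dover}.

Elko, Galt, Hilo, Mesa, Dover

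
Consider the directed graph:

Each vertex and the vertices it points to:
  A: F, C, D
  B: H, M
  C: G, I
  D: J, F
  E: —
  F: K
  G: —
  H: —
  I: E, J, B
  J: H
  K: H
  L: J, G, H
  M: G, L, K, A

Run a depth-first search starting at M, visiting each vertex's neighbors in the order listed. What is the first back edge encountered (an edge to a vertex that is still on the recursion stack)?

DFS from M (visiting each vertex's neighbors in the order listed); mark gray on enter, black on exit:
M gray
  G gray
  G black
  L gray
    J gray
      H gray
      H black
    J black
    L→G: G black — skip
    L→H: H black — skip
  L black
  K gray
    K→H: H black — skip
  K black
  A gray
    F gray
      F→K: K black — skip
    F black
    C gray
      C→G: G black — skip
      I gray
        E gray
        E black
        I→J: J black — skip
        B gray
          B→H: H black — skip
          B→M: M is gray → back edge
First back edge: B → M.

B->M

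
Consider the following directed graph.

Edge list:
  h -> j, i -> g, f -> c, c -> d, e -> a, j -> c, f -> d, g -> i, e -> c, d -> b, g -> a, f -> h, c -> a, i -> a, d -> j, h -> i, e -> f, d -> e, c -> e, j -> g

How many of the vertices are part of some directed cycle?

A vertex is on a directed cycle iff it belongs to a strongly connected component of size ≥ 2 (or has a self-loop).
The vertices on cycles are {c, d, e, f, g, h, i, j} — 8 in total.

8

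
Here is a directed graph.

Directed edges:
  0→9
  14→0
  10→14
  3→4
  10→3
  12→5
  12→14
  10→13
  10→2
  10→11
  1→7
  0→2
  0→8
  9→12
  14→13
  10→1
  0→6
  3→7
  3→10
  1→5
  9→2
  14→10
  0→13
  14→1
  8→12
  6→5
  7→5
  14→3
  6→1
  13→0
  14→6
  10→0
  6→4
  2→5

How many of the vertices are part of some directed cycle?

8

A vertex is on a directed cycle iff it belongs to a strongly connected component of size ≥ 2 (or has a self-loop).
The vertices on cycles are {0, 3, 8, 9, 10, 12, 13, 14} — 8 in total.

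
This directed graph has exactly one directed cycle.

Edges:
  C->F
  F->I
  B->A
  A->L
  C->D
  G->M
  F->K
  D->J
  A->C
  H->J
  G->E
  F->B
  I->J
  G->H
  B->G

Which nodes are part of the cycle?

A, B, C, F

DFS with gray/black marking from F:
F gray
  K gray
  K black
  B gray
    A gray
      L gray
      L black
      C gray
        C→F: F is gray → back edge
Back edge closes the cycle F → B → A → C → F; its vertices are {A, B, C, F}.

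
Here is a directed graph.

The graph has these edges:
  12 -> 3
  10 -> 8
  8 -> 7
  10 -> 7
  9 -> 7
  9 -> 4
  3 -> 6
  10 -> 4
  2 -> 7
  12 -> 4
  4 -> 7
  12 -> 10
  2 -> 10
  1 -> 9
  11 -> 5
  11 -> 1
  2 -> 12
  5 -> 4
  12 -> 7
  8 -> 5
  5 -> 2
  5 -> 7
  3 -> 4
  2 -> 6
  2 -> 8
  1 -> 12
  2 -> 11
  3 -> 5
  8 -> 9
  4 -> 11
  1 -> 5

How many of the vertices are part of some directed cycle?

A vertex is on a directed cycle iff it belongs to a strongly connected component of size ≥ 2 (or has a self-loop).
The vertices on cycles are {1, 2, 3, 4, 5, 8, 9, 10, 11, 12} — 10 in total.

10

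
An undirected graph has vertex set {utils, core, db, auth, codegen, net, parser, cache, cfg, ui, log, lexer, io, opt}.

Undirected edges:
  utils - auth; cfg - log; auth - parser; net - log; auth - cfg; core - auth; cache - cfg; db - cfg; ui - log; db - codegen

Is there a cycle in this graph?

DFS, tracking each vertex's parent; an edge to a visited non-parent vertex closes a cycle.
Start from lexer:
visit lexer (parent –)
visit utils (parent –)
  visit auth (parent utils)
    visit core (parent auth)
      core–auth: parent, skip
    auth–utils: parent, skip
    visit cfg (parent auth)
      visit cache (parent cfg)
        cache–cfg: parent, skip
      visit db (parent cfg)
        visit codegen (parent db)
          codegen–db: parent, skip
        db–cfg: parent, skip
      visit log (parent cfg)
        visit ui (parent log)
          ui–log: parent, skip
        visit net (parent log)
          net–log: parent, skip
        log–cfg: parent, skip
      cfg–auth: parent, skip
    visit parser (parent auth)
      parser–auth: parent, skip
visit io (parent –)
visit opt (parent –)
No non-parent visited neighbor found — the graph is a forest.

No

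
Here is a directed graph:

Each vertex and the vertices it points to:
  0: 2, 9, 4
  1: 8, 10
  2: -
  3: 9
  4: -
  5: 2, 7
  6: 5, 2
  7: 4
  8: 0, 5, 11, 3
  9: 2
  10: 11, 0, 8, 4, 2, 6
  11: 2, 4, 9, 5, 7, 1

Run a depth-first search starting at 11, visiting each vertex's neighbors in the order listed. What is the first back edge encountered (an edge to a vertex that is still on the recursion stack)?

DFS from 11 (visiting each vertex's neighbors in the order listed); mark gray on enter, black on exit:
11 gray
  2 gray
  2 black
  4 gray
  4 black
  9 gray
    9→2: 2 black — skip
  9 black
  5 gray
    5→2: 2 black — skip
    7 gray
      7→4: 4 black — skip
    7 black
  5 black
  11→7: 7 black — skip
  1 gray
    8 gray
      0 gray
        0→2: 2 black — skip
        0→9: 9 black — skip
        0→4: 4 black — skip
      0 black
      8→5: 5 black — skip
      8→11: 11 is gray → back edge
First back edge: 8 → 11.

8→11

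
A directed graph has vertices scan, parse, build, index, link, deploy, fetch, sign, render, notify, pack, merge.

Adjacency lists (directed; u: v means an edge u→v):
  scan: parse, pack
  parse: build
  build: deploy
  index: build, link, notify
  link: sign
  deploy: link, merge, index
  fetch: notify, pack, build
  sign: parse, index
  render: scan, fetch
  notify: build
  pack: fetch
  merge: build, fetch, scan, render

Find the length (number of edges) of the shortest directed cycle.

For each vertex v, BFS finds the shortest path from v back to v.
The shortest such closed walk is fetch → pack → fetch, length 2.

2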